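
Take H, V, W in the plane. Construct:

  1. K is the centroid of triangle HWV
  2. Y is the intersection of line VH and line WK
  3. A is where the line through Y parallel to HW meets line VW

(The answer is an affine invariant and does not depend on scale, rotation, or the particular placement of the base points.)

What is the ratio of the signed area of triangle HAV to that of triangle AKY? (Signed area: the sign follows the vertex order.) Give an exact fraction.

Choose coordinates H = (0, 0), V = (1, 0), W = (0, 1).
1. K is the centroid of triangle HWV ⇒ K = (1/3, 1/3)
2. Y is the intersection of line VH and line WK ⇒ Y = (1/2, 0)
3. A is where the line through Y parallel to HW meets line VW ⇒ A = (1/2, 1/2)
2·[HAV] = -1/2, 2·[AKY] = 1/12
[HAV]:[AKY] = -1/2:1/12 = -6

[HAV]:[AKY] = -6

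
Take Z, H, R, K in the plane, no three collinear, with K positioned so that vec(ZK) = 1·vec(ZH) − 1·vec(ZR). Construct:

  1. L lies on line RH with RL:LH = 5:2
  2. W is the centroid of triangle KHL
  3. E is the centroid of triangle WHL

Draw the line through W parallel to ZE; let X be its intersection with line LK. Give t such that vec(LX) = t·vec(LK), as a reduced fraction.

Choose coordinates Z = (0, 0), H = (1, 0), R = (0, 1), K = (1, -1).
1. L lies on line RH with RL:LH = 5:2 ⇒ L = (5/7, 2/7)
2. W is the centroid of triangle KHL ⇒ W = (19/21, -5/21)
3. E is the centroid of triangle WHL ⇒ E = (55/63, 1/63)
through W parallel to ZE: direction (55/63, 1/63); meets LK at X = (59/71, -17/71)
X = L + t·(K−L) with t = 29/71

t = 29/71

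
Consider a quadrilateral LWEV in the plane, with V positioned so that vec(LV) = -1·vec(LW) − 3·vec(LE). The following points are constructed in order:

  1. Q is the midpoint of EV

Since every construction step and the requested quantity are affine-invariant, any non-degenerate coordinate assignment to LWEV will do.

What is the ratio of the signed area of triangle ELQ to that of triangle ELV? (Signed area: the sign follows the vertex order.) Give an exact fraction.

[ELQ]:[ELV] = 1/2

Work in coordinates with L = (0, 0), W = (1, 0), E = (0, 1), V = (-1, -3).
1. Q is the midpoint of EV ⇒ Q = (-1/2, -1)
2·[ELQ] = -1/2, 2·[ELV] = -1
[ELQ]:[ELV] = -1/2:-1 = 1/2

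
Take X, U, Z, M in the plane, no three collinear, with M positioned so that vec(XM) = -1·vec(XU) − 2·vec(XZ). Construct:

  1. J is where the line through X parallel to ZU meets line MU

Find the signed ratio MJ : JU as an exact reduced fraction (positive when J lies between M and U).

Choose coordinates X = (0, 0), U = (1, 0), Z = (0, 1), M = (-1, -2).
1. J is where the line through X parallel to ZU meets line MU ⇒ J = (1/2, -1/2)
J = M + t·(U−M) with t = 3/4, so MJ:JU = t:(1−t) = 3/4:1/4

MJ:JU = 3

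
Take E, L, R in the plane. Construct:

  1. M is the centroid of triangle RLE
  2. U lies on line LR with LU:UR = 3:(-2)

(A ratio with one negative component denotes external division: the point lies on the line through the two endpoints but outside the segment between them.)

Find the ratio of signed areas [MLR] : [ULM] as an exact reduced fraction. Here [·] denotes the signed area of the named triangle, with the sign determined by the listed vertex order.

Choose coordinates E = (0, 0), L = (1, 0), R = (0, 1).
1. M is the centroid of triangle RLE ⇒ M = (1/3, 1/3)
2. U lies on line LR with LU:UR = 3:(-2) ⇒ U = (-2, 3)
2·[MLR] = 1/3, 2·[ULM] = -1
[MLR]:[ULM] = 1/3:-1 = -1/3

[MLR]:[ULM] = -1/3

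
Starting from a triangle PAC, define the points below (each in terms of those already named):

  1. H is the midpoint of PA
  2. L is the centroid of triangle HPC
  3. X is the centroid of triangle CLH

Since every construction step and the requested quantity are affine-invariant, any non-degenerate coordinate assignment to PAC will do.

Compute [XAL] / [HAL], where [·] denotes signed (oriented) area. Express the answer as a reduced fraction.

Work in coordinates with P = (0, 0), A = (1, 0), C = (0, 1).
1. H is the midpoint of PA ⇒ H = (1/2, 0)
2. L is the centroid of triangle HPC ⇒ L = (1/6, 1/3)
3. X is the centroid of triangle CLH ⇒ X = (2/9, 4/9)
2·[XAL] = -1/9, 2·[HAL] = 1/6
[XAL]:[HAL] = -1/9:1/6 = -2/3

[XAL]:[HAL] = -2/3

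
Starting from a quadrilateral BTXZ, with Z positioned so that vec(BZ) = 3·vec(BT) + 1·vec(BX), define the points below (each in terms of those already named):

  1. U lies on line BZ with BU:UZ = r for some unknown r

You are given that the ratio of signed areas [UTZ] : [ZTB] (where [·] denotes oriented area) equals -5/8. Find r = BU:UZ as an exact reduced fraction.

r = 3/5

Set B = (0, 0), T = (1, 0), X = (0, 1), Z = (3, 1); any affine frame gives the same invariant.
1. With BU:UZ = r, write λ = r/(r+1) so U = B + λ·(Z−B); U is affine-linear in λ
Every point depending on U is an affine combination of U and λ-independent points, so each such coordinate is linear in λ; the λ² term in each signed area is a multiple of (Z−B)×(Z−B) = 0, so 2·[UTZ] and 2·[ZTB] are each linear in λ. Evaluating at λ=0 and λ=1:
  2·[UTZ] = −λ + 1,   2·[ZTB] = -1
So [UTZ]:[ZTB] = (−λ + 1) / (-1). Setting this equal to -5/8:
  −λ + 1 = -5/8·(-1)  ⇒  λ = 3/8
Then r = λ/(1−λ) = (3/8)/(5/8) = 3/5. Check: with r = 3/5, U = (9/8, 3/8) and [UTZ]:[ZTB] = -5/8 as required.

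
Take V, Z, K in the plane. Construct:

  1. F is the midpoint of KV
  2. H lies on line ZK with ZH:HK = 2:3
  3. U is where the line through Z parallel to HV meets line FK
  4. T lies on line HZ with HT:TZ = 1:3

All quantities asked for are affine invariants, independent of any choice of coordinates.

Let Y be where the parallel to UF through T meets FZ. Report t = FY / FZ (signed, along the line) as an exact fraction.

t = 7/10

Assign V = (0, 0), Z = (1, 0), K = (0, 1) — the answer is frame-independent, so this choice is without loss of generality.
1. F is the midpoint of KV ⇒ F = (0, 1/2)
2. H lies on line ZK with ZH:HK = 2:3 ⇒ H = (3/5, 2/5)
3. U is where the line through Z parallel to HV meets line FK ⇒ U = (0, -2/3)
4. T lies on line HZ with HT:TZ = 1:3 ⇒ T = (7/10, 3/10)
through T parallel to UF: direction (0, 7/6); meets FZ at Y = (7/10, 3/20)
Y = F + t·(Z−F) with t = 7/10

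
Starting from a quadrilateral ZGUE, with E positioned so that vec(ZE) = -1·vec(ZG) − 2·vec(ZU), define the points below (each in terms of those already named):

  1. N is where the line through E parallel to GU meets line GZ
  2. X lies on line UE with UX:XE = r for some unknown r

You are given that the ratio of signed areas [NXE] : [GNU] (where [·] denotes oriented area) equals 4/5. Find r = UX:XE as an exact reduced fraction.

r = 3/2

Set Z = (0, 0), G = (1, 0), U = (0, 1), E = (-1, -2); any affine frame gives the same invariant.
1. N is where the line through E parallel to GU meets line GZ ⇒ N = (-3, 0)
2. With UX:XE = r, write λ = r/(r+1) so X = U + λ·(E−U); X is affine-linear in λ
Every point depending on X is an affine combination of X and λ-independent points, so each such coordinate is linear in λ; the λ² term in each signed area is a multiple of (E−U)×(E−U) = 0, so 2·[NXE] and 2·[GNU] are each linear in λ. Evaluating at λ=0 and λ=1:
  2·[NXE] = 8·λ − 8,   2·[GNU] = -4
So [NXE]:[GNU] = (8·λ − 8) / (-4). Setting this equal to 4/5:
  8·λ − 8 = 4/5·(-4)  ⇒  λ = 3/5
Then r = λ/(1−λ) = (3/5)/(2/5) = 3/2. Check: with r = 3/2, X = (-3/5, -4/5) and [NXE]:[GNU] = 4/5 as required.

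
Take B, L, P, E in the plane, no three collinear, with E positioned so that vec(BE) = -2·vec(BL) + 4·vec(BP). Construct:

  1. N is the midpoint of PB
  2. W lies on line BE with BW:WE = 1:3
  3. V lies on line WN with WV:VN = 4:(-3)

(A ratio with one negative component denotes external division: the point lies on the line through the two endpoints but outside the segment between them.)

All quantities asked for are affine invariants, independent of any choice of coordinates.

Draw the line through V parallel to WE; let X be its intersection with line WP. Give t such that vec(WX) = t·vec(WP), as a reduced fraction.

t = 2

Set B = (0, 0), L = (1, 0), P = (0, 1), E = (-2, 4); any affine frame gives the same invariant.
1. N is the midpoint of PB ⇒ N = (0, 1/2)
2. W lies on line BE with BW:WE = 1:3 ⇒ W = (-1/2, 1)
3. V lies on line WN with WV:VN = 4:(-3) ⇒ V = (3/2, -1)
through V parallel to WE: direction (-3/2, 3); meets WP at X = (1/2, 1)
X = W + t·(P−W) with t = 2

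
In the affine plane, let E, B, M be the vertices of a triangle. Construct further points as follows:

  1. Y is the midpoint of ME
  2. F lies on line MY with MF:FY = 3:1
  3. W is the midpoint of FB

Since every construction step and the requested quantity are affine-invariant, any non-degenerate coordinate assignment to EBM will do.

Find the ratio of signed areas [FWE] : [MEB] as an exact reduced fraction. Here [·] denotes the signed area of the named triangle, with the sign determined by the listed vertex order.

Choose coordinates E = (0, 0), B = (1, 0), M = (0, 1).
1. Y is the midpoint of ME ⇒ Y = (0, 1/2)
2. F lies on line MY with MF:FY = 3:1 ⇒ F = (0, 5/8)
3. W is the midpoint of FB ⇒ W = (1/2, 5/16)
2·[FWE] = -5/16, 2·[MEB] = 1
[FWE]:[MEB] = -5/16:1 = -5/16

[FWE]:[MEB] = -5/16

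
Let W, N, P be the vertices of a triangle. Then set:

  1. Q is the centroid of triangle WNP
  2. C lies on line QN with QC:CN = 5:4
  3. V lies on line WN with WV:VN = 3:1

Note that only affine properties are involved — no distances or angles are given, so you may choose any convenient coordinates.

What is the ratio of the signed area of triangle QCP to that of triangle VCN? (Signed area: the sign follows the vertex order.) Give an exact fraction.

[QCP]:[VCN] = -5

Set W = (0, 0), N = (1, 0), P = (0, 1); any affine frame gives the same invariant.
1. Q is the centroid of triangle WNP ⇒ Q = (1/3, 1/3)
2. C lies on line QN with QC:CN = 5:4 ⇒ C = (19/27, 4/27)
3. V lies on line WN with WV:VN = 3:1 ⇒ V = (3/4, 0)
2·[QCP] = 5/27, 2·[VCN] = -1/27
[QCP]:[VCN] = 5/27:-1/27 = -5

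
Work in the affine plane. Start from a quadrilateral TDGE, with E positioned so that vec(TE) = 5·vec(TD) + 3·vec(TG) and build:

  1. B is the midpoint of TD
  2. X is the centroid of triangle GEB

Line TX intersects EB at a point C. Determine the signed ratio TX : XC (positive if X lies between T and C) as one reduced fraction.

Assign T = (0, 0), D = (1, 0), G = (0, 1), E = (5, 3) — the answer is frame-independent, so this choice is without loss of generality.
1. B is the midpoint of TD ⇒ B = (1/2, 0)
2. X is the centroid of triangle GEB ⇒ X = (11/6, 4/3)
line TX meets EB at C = (-11/2, -4)
X = T + t·(C−T) with t = -1/3, so TX:XC = -1/3:4/3

TX:XC = -1/4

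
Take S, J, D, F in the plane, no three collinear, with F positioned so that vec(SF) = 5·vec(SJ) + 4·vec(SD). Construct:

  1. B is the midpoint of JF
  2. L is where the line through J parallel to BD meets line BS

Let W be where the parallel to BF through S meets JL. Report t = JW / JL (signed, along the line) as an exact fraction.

t = 3/4

Choose coordinates S = (0, 0), J = (1, 0), D = (0, 1), F = (5, 4).
1. B is the midpoint of JF ⇒ B = (3, 2)
2. L is where the line through J parallel to BD meets line BS ⇒ L = (-1, -2/3)
through S parallel to BF: direction (2, 2); meets JL at W = (-1/2, -1/2)
W = J + t·(L−J) with t = 3/4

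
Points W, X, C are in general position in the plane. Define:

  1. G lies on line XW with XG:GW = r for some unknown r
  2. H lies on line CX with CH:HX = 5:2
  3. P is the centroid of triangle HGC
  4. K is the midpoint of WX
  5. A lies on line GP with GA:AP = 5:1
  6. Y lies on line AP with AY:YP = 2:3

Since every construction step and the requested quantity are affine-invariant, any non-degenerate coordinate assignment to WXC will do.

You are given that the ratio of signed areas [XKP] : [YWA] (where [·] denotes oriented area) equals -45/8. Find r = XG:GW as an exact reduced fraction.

Assign W = (0, 0), X = (1, 0), C = (0, 1) — the answer is frame-independent, so this choice is without loss of generality.
1. With XG:GW = r, write λ = r/(r+1) so G = X + λ·(W−X); G is affine-linear in λ
2. H lies on line CX with CH:HX = 5:2 ⇒ H = (5/7, 2/7)
3. P is the centroid of triangle HGC ⇒ P is an affine combination of earlier points and hence also affine-linear in λ
4. K is the midpoint of WX ⇒ K = (1/2, 0)
5. A lies on line GP with GA:AP = 5:1 ⇒ A is an affine combination of earlier points and hence also affine-linear in λ
6. Y lies on line AP with AY:YP = 2:3 ⇒ Y is an affine combination of earlier points and hence also affine-linear in λ
Every point depending on G is an affine combination of G and λ-independent points, so each such coordinate is linear in λ; the λ² term in each signed area is a multiple of (W−X)×(W−X) = 0, so 2·[XKP] and 2·[YWA] are each linear in λ. Evaluating at λ=0 and λ=1:
  2·[XKP] = -3/14,   2·[YWA] = -1/35·λ + 1/35
So [XKP]:[YWA] = (-3/14) / (-1/35·λ + 1/35). Setting this equal to -45/8:
  -3/14 = -45/8·(-1/35·λ + 1/35)  ⇒  λ = -1/3
Then r = λ/(1−λ) = (-1/3)/(4/3) = -1/4. Check: with r = -1/4, G = (4/3, 0) and [XKP]:[YWA] = -45/8 as required.

r = -1/4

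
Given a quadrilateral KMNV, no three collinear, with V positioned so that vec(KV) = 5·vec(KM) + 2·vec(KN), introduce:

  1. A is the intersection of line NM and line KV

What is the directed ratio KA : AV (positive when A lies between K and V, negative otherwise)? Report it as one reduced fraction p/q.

Work in coordinates with K = (0, 0), M = (1, 0), N = (0, 1), V = (5, 2).
1. A is the intersection of line NM and line KV ⇒ A = (5/7, 2/7)
A = K + t·(V−K) with t = 1/7, so KA:AV = t:(1−t) = 1/7:6/7

KA:AV = 1/6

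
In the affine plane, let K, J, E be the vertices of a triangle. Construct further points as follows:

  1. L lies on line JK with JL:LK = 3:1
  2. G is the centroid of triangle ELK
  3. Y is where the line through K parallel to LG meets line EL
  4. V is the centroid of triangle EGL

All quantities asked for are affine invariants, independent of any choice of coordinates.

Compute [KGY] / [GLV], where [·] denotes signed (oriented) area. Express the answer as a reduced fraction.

Choose coordinates K = (0, 0), J = (1, 0), E = (0, 1).
1. L lies on line JK with JL:LK = 3:1 ⇒ L = (1/4, 0)
2. G is the centroid of triangle ELK ⇒ G = (1/12, 1/3)
3. Y is where the line through K parallel to LG meets line EL ⇒ Y = (1/2, -1)
4. V is the centroid of triangle EGL ⇒ V = (1/9, 4/9)
2·[KGY] = -1/4, 2·[GLV] = 1/36
[KGY]:[GLV] = -1/4:1/36 = -9

[KGY]:[GLV] = -9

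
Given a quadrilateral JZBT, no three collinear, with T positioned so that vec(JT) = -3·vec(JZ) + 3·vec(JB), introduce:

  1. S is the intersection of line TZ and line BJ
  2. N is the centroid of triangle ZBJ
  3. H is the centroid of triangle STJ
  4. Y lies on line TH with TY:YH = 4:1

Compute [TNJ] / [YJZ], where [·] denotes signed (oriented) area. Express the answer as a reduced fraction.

Assign J = (0, 0), Z = (1, 0), B = (0, 1), T = (-3, 3) — the answer is frame-independent, so this choice is without loss of generality.
1. S is the intersection of line TZ and line BJ ⇒ S = (0, 3/4)
2. N is the centroid of triangle ZBJ ⇒ N = (1/3, 1/3)
3. H is the centroid of triangle STJ ⇒ H = (-1, 5/4)
4. Y lies on line TH with TY:YH = 4:1 ⇒ Y = (-7/5, 8/5)
2·[TNJ] = -2, 2·[YJZ] = 8/5
[TNJ]:[YJZ] = -2:8/5 = -5/4

[TNJ]:[YJZ] = -5/4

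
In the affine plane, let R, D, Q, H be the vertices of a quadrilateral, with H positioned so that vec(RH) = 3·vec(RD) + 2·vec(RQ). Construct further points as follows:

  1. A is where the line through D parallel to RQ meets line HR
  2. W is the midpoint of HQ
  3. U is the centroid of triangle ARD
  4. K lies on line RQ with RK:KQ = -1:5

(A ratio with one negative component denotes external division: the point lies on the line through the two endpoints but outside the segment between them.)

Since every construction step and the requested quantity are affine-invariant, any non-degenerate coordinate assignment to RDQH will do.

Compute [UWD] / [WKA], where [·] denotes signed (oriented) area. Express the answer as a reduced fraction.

[UWD]:[WKA] = -44/27

Assign R = (0, 0), D = (1, 0), Q = (0, 1), H = (3, 2) — the answer is frame-independent, so this choice is without loss of generality.
1. A is where the line through D parallel to RQ meets line HR ⇒ A = (1, 2/3)
2. W is the midpoint of HQ ⇒ W = (3/2, 3/2)
3. U is the centroid of triangle ARD ⇒ U = (2/3, 2/9)
4. K lies on line RQ with RK:KQ = -1:5 ⇒ K = (0, -1/4)
2·[UWD] = -11/18, 2·[WKA] = 3/8
[UWD]:[WKA] = -11/18:3/8 = -44/27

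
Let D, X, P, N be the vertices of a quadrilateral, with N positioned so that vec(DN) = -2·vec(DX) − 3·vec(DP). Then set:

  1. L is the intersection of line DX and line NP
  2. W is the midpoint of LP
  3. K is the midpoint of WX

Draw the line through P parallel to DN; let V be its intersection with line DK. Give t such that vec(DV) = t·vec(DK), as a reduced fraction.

Assign D = (0, 0), X = (1, 0), P = (0, 1), N = (-2, -3) — the answer is frame-independent, so this choice is without loss of generality.
1. L is the intersection of line DX and line NP ⇒ L = (-1/2, 0)
2. W is the midpoint of LP ⇒ W = (-1/4, 1/2)
3. K is the midpoint of WX ⇒ K = (3/8, 1/4)
through P parallel to DN: direction (-2, -3); meets DK at V = (-6/5, -4/5)
V = D + t·(K−D) with t = -16/5

t = -16/5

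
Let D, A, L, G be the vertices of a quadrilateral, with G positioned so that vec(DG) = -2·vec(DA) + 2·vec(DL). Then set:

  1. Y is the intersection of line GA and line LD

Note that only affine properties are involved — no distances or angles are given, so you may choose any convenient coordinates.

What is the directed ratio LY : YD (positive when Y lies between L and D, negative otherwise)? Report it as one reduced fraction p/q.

LY:YD = 1/2

Choose coordinates D = (0, 0), A = (1, 0), L = (0, 1), G = (-2, 2).
1. Y is the intersection of line GA and line LD ⇒ Y = (0, 2/3)
Y = L + t·(D−L) with t = 1/3, so LY:YD = t:(1−t) = 1/3:2/3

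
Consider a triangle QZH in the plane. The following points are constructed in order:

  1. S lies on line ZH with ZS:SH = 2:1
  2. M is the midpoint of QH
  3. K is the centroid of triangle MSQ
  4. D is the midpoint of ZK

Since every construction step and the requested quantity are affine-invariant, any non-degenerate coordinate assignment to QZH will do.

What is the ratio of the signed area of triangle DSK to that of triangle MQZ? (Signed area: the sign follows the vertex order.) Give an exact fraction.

Choose coordinates Q = (0, 0), Z = (1, 0), H = (0, 1).
1. S lies on line ZH with ZS:SH = 2:1 ⇒ S = (1/3, 2/3)
2. M is the midpoint of QH ⇒ M = (0, 1/2)
3. K is the centroid of triangle MSQ ⇒ K = (1/9, 7/18)
4. D is the midpoint of ZK ⇒ D = (5/9, 7/36)
2·[DSK] = 1/6, 2·[MQZ] = 1/2
[DSK]:[MQZ] = 1/6:1/2 = 1/3

[DSK]:[MQZ] = 1/3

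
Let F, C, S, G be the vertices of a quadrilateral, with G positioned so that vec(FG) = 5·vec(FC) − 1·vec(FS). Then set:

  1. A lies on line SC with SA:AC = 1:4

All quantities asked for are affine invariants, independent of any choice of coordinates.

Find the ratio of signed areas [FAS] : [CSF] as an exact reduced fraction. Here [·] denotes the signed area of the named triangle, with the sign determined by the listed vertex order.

Assign F = (0, 0), C = (1, 0), S = (0, 1), G = (5, -1) — the answer is frame-independent, so this choice is without loss of generality.
1. A lies on line SC with SA:AC = 1:4 ⇒ A = (1/5, 4/5)
2·[FAS] = 1/5, 2·[CSF] = 1
[FAS]:[CSF] = 1/5:1 = 1/5

[FAS]:[CSF] = 1/5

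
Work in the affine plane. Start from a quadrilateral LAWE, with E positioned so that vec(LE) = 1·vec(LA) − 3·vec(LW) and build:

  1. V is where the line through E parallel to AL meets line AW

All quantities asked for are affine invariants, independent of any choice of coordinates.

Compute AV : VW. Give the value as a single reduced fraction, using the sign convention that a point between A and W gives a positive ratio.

AV:VW = -3/4

Work in coordinates with L = (0, 0), A = (1, 0), W = (0, 1), E = (1, -3).
1. V is where the line through E parallel to AL meets line AW ⇒ V = (4, -3)
V = A + t·(W−A) with t = -3, so AV:VW = t:(1−t) = -3:4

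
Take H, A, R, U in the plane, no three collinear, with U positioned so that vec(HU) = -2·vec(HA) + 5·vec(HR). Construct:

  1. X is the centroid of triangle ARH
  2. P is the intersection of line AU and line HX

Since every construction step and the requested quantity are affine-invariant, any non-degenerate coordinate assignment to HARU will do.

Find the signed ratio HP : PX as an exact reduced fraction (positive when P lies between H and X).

Set H = (0, 0), A = (1, 0), R = (0, 1), U = (-2, 5); any affine frame gives the same invariant.
1. X is the centroid of triangle ARH ⇒ X = (1/3, 1/3)
2. P is the intersection of line AU and line HX ⇒ P = (5/8, 5/8)
P = H + t·(X−H) with t = 15/8, so HP:PX = t:(1−t) = 15/8:-7/8

HP:PX = -15/7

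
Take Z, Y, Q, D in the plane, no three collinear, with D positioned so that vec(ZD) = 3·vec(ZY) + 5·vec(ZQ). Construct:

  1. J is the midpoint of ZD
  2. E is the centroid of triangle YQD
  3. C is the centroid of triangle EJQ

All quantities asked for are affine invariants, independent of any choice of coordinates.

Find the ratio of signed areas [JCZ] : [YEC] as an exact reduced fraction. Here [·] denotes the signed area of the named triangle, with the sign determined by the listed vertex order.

Work in coordinates with Z = (0, 0), Y = (1, 0), Q = (0, 1), D = (3, 5).
1. J is the midpoint of ZD ⇒ J = (3/2, 5/2)
2. E is the centroid of triangle YQD ⇒ E = (4/3, 2)
3. C is the centroid of triangle EJQ ⇒ C = (17/18, 11/6)
2·[JCZ] = 7/18, 2·[YEC] = 13/18
[JCZ]:[YEC] = 7/18:13/18 = 7/13

[JCZ]:[YEC] = 7/13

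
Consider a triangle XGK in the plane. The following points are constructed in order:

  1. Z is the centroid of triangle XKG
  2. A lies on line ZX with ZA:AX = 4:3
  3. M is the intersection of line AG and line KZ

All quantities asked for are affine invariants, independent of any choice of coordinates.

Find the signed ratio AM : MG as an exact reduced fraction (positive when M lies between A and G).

Set X = (0, 0), G = (1, 0), K = (0, 1); any affine frame gives the same invariant.
1. Z is the centroid of triangle XKG ⇒ Z = (1/3, 1/3)
2. A lies on line ZX with ZA:AX = 4:3 ⇒ A = (1/7, 1/7)
3. M is the intersection of line AG and line KZ ⇒ M = (5/11, 1/11)
M = A + t·(G−A) with t = 4/11, so AM:MG = t:(1−t) = 4/11:7/11

AM:MG = 4/7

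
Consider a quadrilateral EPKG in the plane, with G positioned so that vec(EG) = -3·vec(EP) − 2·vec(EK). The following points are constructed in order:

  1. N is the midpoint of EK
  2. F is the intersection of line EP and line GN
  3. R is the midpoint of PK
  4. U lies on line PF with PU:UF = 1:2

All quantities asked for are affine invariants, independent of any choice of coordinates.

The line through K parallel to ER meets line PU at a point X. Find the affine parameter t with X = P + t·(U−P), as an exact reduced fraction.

Set E = (0, 0), P = (1, 0), K = (0, 1), G = (-3, -2); any affine frame gives the same invariant.
1. N is the midpoint of EK ⇒ N = (0, 1/2)
2. F is the intersection of line EP and line GN ⇒ F = (-3/5, 0)
3. R is the midpoint of PK ⇒ R = (1/2, 1/2)
4. U lies on line PF with PU:UF = 1:2 ⇒ U = (7/15, 0)
through K parallel to ER: direction (1/2, 1/2); meets PU at X = (-1, 0)
X = P + t·(U−P) with t = 15/4

t = 15/4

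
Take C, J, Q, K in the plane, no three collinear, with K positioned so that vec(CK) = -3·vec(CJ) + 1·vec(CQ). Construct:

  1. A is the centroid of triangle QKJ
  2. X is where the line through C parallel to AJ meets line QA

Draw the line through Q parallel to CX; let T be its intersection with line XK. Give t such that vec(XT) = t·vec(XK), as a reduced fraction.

t = -5

Set C = (0, 0), J = (1, 0), Q = (0, 1), K = (-3, 1); any affine frame gives the same invariant.
1. A is the centroid of triangle QKJ ⇒ A = (-2/3, 2/3)
2. X is where the line through C parallel to AJ meets line QA ⇒ X = (-10/9, 4/9)
through Q parallel to CX: direction (-10/9, 4/9); meets XK at T = (25/3, -7/3)
T = X + t·(K−X) with t = -5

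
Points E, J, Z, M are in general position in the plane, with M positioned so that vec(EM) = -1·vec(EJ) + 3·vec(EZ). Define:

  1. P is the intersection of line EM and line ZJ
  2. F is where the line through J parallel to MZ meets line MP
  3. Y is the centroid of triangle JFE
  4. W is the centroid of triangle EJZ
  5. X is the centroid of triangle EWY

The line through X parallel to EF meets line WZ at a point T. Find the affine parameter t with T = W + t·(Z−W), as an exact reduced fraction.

Assign E = (0, 0), J = (1, 0), Z = (0, 1), M = (-1, 3) — the answer is frame-independent, so this choice is without loss of generality.
1. P is the intersection of line EM and line ZJ ⇒ P = (-1/2, 3/2)
2. F is where the line through J parallel to MZ meets line MP ⇒ F = (-2, 6)
3. Y is the centroid of triangle JFE ⇒ Y = (-1/3, 2)
4. W is the centroid of triangle EJZ ⇒ W = (1/3, 1/3)
5. X is the centroid of triangle EWY ⇒ X = (0, 7/9)
through X parallel to EF: direction (-2, 6); meets WZ at T = (-2/9, 13/9)
T = W + t·(Z−W) with t = 5/3

t = 5/3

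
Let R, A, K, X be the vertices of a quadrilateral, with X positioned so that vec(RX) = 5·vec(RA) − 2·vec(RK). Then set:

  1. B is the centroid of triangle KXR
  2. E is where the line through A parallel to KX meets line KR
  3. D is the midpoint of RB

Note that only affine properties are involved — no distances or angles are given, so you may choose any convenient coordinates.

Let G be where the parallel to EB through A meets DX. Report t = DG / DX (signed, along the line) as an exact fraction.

t = 13/25

Choose coordinates R = (0, 0), A = (1, 0), K = (0, 1), X = (5, -2).
1. B is the centroid of triangle KXR ⇒ B = (5/3, -1/3)
2. E is where the line through A parallel to KX meets line KR ⇒ E = (0, 3/5)
3. D is the midpoint of RB ⇒ D = (5/6, -1/6)
through A parallel to EB: direction (5/3, -14/15); meets DX at G = (3, -28/25)
G = D + t·(X−D) with t = 13/25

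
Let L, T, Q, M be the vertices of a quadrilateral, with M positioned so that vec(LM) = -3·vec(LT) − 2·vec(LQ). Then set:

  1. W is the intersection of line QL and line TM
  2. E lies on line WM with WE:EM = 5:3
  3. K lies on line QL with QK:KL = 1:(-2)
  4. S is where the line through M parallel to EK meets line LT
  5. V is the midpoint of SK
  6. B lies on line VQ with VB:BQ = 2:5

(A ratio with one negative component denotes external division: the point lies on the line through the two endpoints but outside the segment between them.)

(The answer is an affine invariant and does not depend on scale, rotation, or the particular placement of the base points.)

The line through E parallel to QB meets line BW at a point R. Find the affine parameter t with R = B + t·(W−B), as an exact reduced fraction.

t = 13/8

Set L = (0, 0), T = (1, 0), Q = (0, 1), M = (-3, -2); any affine frame gives the same invariant.
1. W is the intersection of line QL and line TM ⇒ W = (0, -1/2)
2. E lies on line WM with WE:EM = 5:3 ⇒ E = (-15/8, -23/16)
3. K lies on line QL with QK:KL = 1:(-2) ⇒ K = (0, 2)
4. S is where the line through M parallel to EK meets line LT ⇒ S = (-21/11, 0)
5. V is the midpoint of SK ⇒ V = (-21/22, 1)
6. B lies on line VQ with VB:BQ = 2:5 ⇒ B = (-15/22, 1)
through E parallel to QB: direction (-15/22, 0); meets BW at R = (75/176, -23/16)
R = B + t·(W−B) with t = 13/8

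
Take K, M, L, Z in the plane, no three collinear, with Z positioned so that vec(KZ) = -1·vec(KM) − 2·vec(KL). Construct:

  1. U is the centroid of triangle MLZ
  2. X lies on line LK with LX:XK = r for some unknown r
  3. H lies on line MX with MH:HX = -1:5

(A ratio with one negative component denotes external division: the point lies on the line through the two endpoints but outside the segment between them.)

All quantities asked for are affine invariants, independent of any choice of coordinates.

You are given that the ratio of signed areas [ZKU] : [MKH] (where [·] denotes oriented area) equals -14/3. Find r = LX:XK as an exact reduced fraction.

Work in coordinates with K = (0, 0), M = (1, 0), L = (0, 1), Z = (-1, -2).
1. U is the centroid of triangle MLZ ⇒ U = (0, -1/3)
2. With LX:XK = r, write λ = r/(r+1) so X = L + λ·(K−L); X is affine-linear in λ
3. H lies on line MX with MH:HX = -1:5 ⇒ H is an affine combination of earlier points and hence also affine-linear in λ
Every point depending on X is an affine combination of X and λ-independent points, so each such coordinate is linear in λ; the λ² term in each signed area is a multiple of (K−L)×(K−L) = 0, so 2·[ZKU] and 2·[MKH] are each linear in λ. Evaluating at λ=0 and λ=1:
  2·[ZKU] = -1/3,   2·[MKH] = -1/4·λ + 1/4
So [ZKU]:[MKH] = (-1/3) / (-1/4·λ + 1/4). Setting this equal to -14/3:
  -1/3 = -14/3·(-1/4·λ + 1/4)  ⇒  λ = 5/7
Then r = λ/(1−λ) = (5/7)/(2/7) = 5/2. Check: with r = 5/2, X = (0, 2/7) and [ZKU]:[MKH] = -14/3 as required.

r = 5/2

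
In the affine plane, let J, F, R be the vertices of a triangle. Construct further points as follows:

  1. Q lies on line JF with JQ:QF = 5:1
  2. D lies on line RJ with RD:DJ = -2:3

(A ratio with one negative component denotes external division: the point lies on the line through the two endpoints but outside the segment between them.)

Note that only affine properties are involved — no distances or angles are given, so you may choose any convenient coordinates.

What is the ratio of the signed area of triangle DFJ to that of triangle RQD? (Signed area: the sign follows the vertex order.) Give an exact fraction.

[DFJ]:[RQD] = -9/5

Set J = (0, 0), F = (1, 0), R = (0, 1); any affine frame gives the same invariant.
1. Q lies on line JF with JQ:QF = 5:1 ⇒ Q = (5/6, 0)
2. D lies on line RJ with RD:DJ = -2:3 ⇒ D = (0, 3)
2·[DFJ] = -3, 2·[RQD] = 5/3
[DFJ]:[RQD] = -3:5/3 = -9/5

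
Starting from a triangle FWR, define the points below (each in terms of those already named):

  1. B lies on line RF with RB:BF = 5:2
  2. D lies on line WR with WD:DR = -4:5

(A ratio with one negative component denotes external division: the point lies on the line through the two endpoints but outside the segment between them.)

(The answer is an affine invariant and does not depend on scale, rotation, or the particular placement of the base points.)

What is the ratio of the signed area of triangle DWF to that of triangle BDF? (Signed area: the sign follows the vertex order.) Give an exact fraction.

[DWF]:[BDF] = -14/5

Choose coordinates F = (0, 0), W = (1, 0), R = (0, 1).
1. B lies on line RF with RB:BF = 5:2 ⇒ B = (0, 2/7)
2. D lies on line WR with WD:DR = -4:5 ⇒ D = (5, -4)
2·[DWF] = 4, 2·[BDF] = -10/7
[DWF]:[BDF] = 4:-10/7 = -14/5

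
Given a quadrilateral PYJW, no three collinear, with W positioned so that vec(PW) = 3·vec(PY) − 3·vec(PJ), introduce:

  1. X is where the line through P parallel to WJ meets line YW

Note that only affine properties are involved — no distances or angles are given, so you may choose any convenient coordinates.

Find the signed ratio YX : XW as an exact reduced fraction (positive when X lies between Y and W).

YX:XW = -4/3

Choose coordinates P = (0, 0), Y = (1, 0), J = (0, 1), W = (3, -3).
1. X is where the line through P parallel to WJ meets line YW ⇒ X = (9, -12)
X = Y + t·(W−Y) with t = 4, so YX:XW = t:(1−t) = 4:-3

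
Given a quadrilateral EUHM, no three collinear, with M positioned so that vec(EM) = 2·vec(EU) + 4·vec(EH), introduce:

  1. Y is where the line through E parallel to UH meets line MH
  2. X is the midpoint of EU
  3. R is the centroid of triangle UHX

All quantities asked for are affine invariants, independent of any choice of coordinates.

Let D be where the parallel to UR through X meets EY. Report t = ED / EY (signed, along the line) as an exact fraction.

t = 5/2

Work in coordinates with E = (0, 0), U = (1, 0), H = (0, 1), M = (2, 4).
1. Y is where the line through E parallel to UH meets line MH ⇒ Y = (-2/5, 2/5)
2. X is the midpoint of EU ⇒ X = (1/2, 0)
3. R is the centroid of triangle UHX ⇒ R = (1/2, 1/3)
through X parallel to UR: direction (-1/2, 1/3); meets EY at D = (-1, 1)
D = E + t·(Y−E) with t = 5/2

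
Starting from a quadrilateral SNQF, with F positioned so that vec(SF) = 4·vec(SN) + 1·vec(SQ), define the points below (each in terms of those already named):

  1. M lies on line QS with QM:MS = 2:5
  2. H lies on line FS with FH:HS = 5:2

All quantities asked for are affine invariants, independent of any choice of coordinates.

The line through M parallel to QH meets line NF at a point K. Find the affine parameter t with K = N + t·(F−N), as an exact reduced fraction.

Work in coordinates with S = (0, 0), N = (1, 0), Q = (0, 1), F = (4, 1).
1. M lies on line QS with QM:MS = 2:5 ⇒ M = (0, 5/7)
2. H lies on line FS with FH:HS = 5:2 ⇒ H = (8/7, 2/7)
through M parallel to QH: direction (8/7, -5/7); meets NF at K = (176/161, 5/161)
K = N + t·(F−N) with t = 5/161

t = 5/161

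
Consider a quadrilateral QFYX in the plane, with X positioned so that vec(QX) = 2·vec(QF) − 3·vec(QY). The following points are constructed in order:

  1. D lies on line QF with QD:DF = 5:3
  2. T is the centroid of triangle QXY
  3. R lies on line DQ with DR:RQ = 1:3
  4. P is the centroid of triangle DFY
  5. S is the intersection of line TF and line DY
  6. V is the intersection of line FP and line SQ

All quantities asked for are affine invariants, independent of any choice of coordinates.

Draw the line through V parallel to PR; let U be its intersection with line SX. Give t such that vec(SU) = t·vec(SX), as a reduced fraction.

Set Q = (0, 0), F = (1, 0), Y = (0, 1), X = (2, -3); any affine frame gives the same invariant.
1. D lies on line QF with QD:DF = 5:3 ⇒ D = (5/8, 0)
2. T is the centroid of triangle QXY ⇒ T = (2/3, -2/3)
3. R lies on line DQ with DR:RQ = 1:3 ⇒ R = (15/32, 0)
4. P is the centroid of triangle DFY ⇒ P = (13/24, 1/3)
5. S is the intersection of line TF and line DY ⇒ S = (5/6, -1/3)
6. V is the intersection of line FP and line SQ ⇒ V = (20/9, -8/9)
through V parallel to PR: direction (-7/96, -1/3); meets SX at U = (265/144, -166/63)
U = S + t·(X−S) with t = 145/168

t = 145/168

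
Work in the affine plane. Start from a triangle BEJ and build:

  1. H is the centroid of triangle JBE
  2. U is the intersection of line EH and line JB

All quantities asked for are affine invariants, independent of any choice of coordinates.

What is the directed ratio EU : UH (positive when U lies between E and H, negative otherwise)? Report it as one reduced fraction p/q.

EU:UH = -3

Set B = (0, 0), E = (1, 0), J = (0, 1); any affine frame gives the same invariant.
1. H is the centroid of triangle JBE ⇒ H = (1/3, 1/3)
2. U is the intersection of line EH and line JB ⇒ U = (0, 1/2)
U = E + t·(H−E) with t = 3/2, so EU:UH = t:(1−t) = 3/2:-1/2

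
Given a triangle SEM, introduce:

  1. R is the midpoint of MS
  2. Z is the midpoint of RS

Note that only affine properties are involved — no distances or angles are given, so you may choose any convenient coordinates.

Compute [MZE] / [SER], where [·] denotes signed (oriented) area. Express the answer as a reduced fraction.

[MZE]:[SER] = 3/2

Work in coordinates with S = (0, 0), E = (1, 0), M = (0, 1).
1. R is the midpoint of MS ⇒ R = (0, 1/2)
2. Z is the midpoint of RS ⇒ Z = (0, 1/4)
2·[MZE] = 3/4, 2·[SER] = 1/2
[MZE]:[SER] = 3/4:1/2 = 3/2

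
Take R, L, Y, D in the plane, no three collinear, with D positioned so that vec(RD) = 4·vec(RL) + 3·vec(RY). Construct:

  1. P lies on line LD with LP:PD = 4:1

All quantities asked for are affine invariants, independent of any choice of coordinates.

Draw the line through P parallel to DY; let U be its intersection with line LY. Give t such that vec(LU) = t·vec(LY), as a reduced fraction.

t = 4/5

Choose coordinates R = (0, 0), L = (1, 0), Y = (0, 1), D = (4, 3).
1. P lies on line LD with LP:PD = 4:1 ⇒ P = (17/5, 12/5)
through P parallel to DY: direction (-4, -2); meets LY at U = (1/5, 4/5)
U = L + t·(Y−L) with t = 4/5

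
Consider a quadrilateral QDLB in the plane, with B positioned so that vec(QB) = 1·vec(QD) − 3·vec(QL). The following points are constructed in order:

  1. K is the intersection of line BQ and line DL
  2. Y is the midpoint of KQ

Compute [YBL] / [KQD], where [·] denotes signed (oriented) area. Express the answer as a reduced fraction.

Work in coordinates with Q = (0, 0), D = (1, 0), L = (0, 1), B = (1, -3).
1. K is the intersection of line BQ and line DL ⇒ K = (-1/2, 3/2)
2. Y is the midpoint of KQ ⇒ Y = (-1/4, 3/4)
2·[YBL] = 5/4, 2·[KQD] = 3/2
[YBL]:[KQD] = 5/4:3/2 = 5/6

[YBL]:[KQD] = 5/6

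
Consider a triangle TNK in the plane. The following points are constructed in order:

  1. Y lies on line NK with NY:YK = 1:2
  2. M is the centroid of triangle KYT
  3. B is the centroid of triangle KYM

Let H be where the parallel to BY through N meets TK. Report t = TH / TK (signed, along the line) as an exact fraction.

t = 7/10

Choose coordinates T = (0, 0), N = (1, 0), K = (0, 1).
1. Y lies on line NK with NY:YK = 1:2 ⇒ Y = (2/3, 1/3)
2. M is the centroid of triangle KYT ⇒ M = (2/9, 4/9)
3. B is the centroid of triangle KYM ⇒ B = (8/27, 16/27)
through N parallel to BY: direction (10/27, -7/27); meets TK at H = (0, 7/10)
H = T + t·(K−T) with t = 7/10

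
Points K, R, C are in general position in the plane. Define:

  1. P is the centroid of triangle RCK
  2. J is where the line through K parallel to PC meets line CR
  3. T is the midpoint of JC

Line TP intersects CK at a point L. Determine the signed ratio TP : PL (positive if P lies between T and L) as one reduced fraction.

Work in coordinates with K = (0, 0), R = (1, 0), C = (0, 1).
1. P is the centroid of triangle RCK ⇒ P = (1/3, 1/3)
2. J is where the line through K parallel to PC meets line CR ⇒ J = (-1, 2)
3. T is the midpoint of JC ⇒ T = (-1/2, 3/2)
line TP meets CK at L = (0, 4/5)
P = T + t·(L−T) with t = 5/3, so TP:PL = 5/3:-2/3

TP:PL = -5/2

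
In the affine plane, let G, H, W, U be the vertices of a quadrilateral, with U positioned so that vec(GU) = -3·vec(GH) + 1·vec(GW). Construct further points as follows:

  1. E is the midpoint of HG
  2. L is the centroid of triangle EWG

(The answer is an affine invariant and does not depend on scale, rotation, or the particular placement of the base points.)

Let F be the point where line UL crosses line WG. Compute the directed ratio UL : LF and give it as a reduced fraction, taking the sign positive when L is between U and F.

Set G = (0, 0), H = (1, 0), W = (0, 1), U = (-3, 1); any affine frame gives the same invariant.
1. E is the midpoint of HG ⇒ E = (1/2, 0)
2. L is the centroid of triangle EWG ⇒ L = (1/6, 1/3)
line UL meets WG at F = (0, 7/19)
L = U + t·(F−U) with t = 19/18, so UL:LF = 19/18:-1/18

UL:LF = -19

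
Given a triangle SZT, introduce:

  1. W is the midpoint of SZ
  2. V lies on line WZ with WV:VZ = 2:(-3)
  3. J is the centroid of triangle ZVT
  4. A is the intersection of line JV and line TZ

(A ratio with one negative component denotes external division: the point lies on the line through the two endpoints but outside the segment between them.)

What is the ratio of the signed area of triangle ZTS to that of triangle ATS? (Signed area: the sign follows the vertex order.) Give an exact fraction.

[ZTS]:[ATS] = 2

Set S = (0, 0), Z = (1, 0), T = (0, 1); any affine frame gives the same invariant.
1. W is the midpoint of SZ ⇒ W = (1/2, 0)
2. V lies on line WZ with WV:VZ = 2:(-3) ⇒ V = (-1/2, 0)
3. J is the centroid of triangle ZVT ⇒ J = (1/6, 1/3)
4. A is the intersection of line JV and line TZ ⇒ A = (1/2, 1/2)
2·[ZTS] = 1, 2·[ATS] = 1/2
[ZTS]:[ATS] = 1:1/2 = 2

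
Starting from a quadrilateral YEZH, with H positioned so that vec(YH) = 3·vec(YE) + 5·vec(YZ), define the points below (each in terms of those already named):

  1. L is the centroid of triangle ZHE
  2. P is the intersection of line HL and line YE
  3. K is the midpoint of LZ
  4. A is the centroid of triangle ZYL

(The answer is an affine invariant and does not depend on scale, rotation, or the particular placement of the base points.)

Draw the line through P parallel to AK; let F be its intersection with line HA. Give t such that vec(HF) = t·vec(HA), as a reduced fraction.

t = 5/7

Assign Y = (0, 0), E = (1, 0), Z = (0, 1), H = (3, 5) — the answer is frame-independent, so this choice is without loss of generality.
1. L is the centroid of triangle ZHE ⇒ L = (4/3, 2)
2. P is the intersection of line HL and line YE ⇒ P = (2/9, 0)
3. K is the midpoint of LZ ⇒ K = (2/3, 3/2)
4. A is the centroid of triangle ZYL ⇒ A = (4/9, 1)
through P parallel to AK: direction (2/9, 1/2); meets HA at F = (74/63, 15/7)
F = H + t·(A−H) with t = 5/7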